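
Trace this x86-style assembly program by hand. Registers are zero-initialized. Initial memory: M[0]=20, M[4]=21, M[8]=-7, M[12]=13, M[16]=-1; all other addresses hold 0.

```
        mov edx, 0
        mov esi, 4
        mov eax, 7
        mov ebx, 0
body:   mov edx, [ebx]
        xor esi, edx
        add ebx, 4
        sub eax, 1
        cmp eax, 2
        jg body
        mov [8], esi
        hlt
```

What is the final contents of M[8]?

mov edx, 0 → edx=0
mov esi, 4 → esi=4
mov eax, 7 → eax=7
mov ebx, 0 → ebx=0
mov edx, [ebx] → edx=M[0]=20
xor esi, edx → esi=4^20=16
add ebx, 4 → ebx=0+4=4
sub eax, 1 → eax=7-1=6
cmp eax, 2  (cmp 6,2)
jg body: taken
mov edx, [ebx] → edx=M[4]=21
xor esi, edx → esi=16^21=5
add ebx, 4 → ebx=4+4=8
sub eax, 1 → eax=6-1=5
cmp eax, 2  (cmp 5,2)
jg body: taken
mov edx, [ebx] → edx=M[8]=-7
xor esi, edx → esi=5^(-7)=-4
add ebx, 4 → ebx=8+4=12
sub eax, 1 → eax=5-1=4
cmp eax, 2  (cmp 4,2)
jg body: taken
mov edx, [ebx] → edx=M[12]=13
xor esi, edx → esi=(-4)^13=-15
add ebx, 4 → ebx=12+4=16
sub eax, 1 → eax=4-1=3
cmp eax, 2  (cmp 3,2)
jg body: taken
mov edx, [ebx] → edx=M[16]=-1
xor esi, edx → esi=(-15)^(-1)=14
add ebx, 4 → ebx=16+4=20
sub eax, 1 → eax=3-1=2
cmp eax, 2  (cmp 2,2)
jg body: not taken
mov [8], esi → M[8]=14
halt.

14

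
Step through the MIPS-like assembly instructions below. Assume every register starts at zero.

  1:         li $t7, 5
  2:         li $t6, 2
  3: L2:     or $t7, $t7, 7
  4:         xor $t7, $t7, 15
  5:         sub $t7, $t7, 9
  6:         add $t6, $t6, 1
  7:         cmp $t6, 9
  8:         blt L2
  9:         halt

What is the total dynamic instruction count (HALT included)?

$t7=5
$t6=2
$t7=5|7=7
$t7=7^15=8
$t7=8-9=-1
$t6=2+1=3
cmp $t6, 9  (cmp 3,9)
blt L2: taken
$t7=(-1)|7=-1
$t7=(-1)^15=-16
$t7=(-16)-9=-25
$t6=3+1=4
cmp $t6, 9  (cmp 4,9)
blt L2: taken
$t7=(-25)|7=-25
$t7=(-25)^15=-24
$t7=(-24)-9=-33
$t6=4+1=5
cmp $t6, 9  (cmp 5,9)
blt L2: taken
$t7=(-33)|7=-33
$t7=(-33)^15=-48
$t7=(-48)-9=-57
$t6=5+1=6
cmp $t6, 9  (cmp 6,9)
blt L2: taken
$t7=(-57)|7=-57
$t7=(-57)^15=-56
$t7=(-56)-9=-65
$t6=6+1=7
cmp $t6, 9  (cmp 7,9)
blt L2: taken
$t7=(-65)|7=-65
$t7=(-65)^15=-80
$t7=(-80)-9=-89
$t6=7+1=8
cmp $t6, 9  (cmp 8,9)
blt L2: taken
$t7=(-89)|7=-89
$t7=(-89)^15=-88
$t7=(-88)-9=-97
$t6=8+1=9
cmp $t6, 9  (cmp 9,9)
blt L2: not taken
halt.
Total executed instructions: 45.

45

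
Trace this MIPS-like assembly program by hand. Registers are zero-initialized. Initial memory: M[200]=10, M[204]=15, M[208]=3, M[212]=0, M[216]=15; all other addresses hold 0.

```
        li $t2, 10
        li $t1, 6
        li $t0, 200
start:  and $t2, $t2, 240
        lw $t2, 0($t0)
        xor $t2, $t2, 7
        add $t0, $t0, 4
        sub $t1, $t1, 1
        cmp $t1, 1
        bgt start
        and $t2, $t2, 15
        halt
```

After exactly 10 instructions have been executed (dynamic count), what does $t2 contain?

13

after li $t2, 10: $t2=10
after li $t1, 6: $t1=6
after li $t0, 200: $t0=200
after and $t2, $t2, 240: $t2=10&240=0
after lw $t2, 0($t0): $t2=M[200]=10
after xor $t2, $t2, 7: $t2=10^7=13
after add $t0, $t0, 4: $t0=200+4=204
after sub $t1, $t1, 1: $t1=6-1=5
cmp $t1, 1  (cmp 5,1)
bgt start: taken
After step 10: $t2 = 13.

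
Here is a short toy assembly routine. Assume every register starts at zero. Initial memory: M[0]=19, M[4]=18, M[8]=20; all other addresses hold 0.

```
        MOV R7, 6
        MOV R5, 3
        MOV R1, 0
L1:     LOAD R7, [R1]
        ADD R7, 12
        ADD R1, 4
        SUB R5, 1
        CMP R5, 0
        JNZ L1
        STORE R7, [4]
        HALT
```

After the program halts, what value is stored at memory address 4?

MOV R7, 6 → R7=6
MOV R5, 3 → R5=3
MOV R1, 0 → R1=0
LOAD R7, [R1] → R7=M[0]=19
ADD R7, 12 → R7=19+12=31
ADD R1, 4 → R1=0+4=4
SUB R5, 1 → R5=3-1=2
CMP R5, 0  (cmp 2,0)
JNZ L1: taken
LOAD R7, [R1] → R7=M[4]=18
ADD R7, 12 → R7=18+12=30
ADD R1, 4 → R1=4+4=8
SUB R5, 1 → R5=2-1=1
CMP R5, 0  (cmp 1,0)
JNZ L1: taken
LOAD R7, [R1] → R7=M[8]=20
ADD R7, 12 → R7=20+12=32
ADD R1, 4 → R1=8+4=12
SUB R5, 1 → R5=1-1=0
CMP R5, 0  (cmp 0,0)
JNZ L1: not taken
STORE R7, [4] → M[4]=32
halt.

32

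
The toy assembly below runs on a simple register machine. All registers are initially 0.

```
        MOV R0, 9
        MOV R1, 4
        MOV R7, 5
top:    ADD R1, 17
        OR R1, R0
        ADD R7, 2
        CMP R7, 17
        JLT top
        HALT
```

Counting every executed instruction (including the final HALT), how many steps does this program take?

34

after MOV R0, 9: R0=9
after MOV R1, 4: R1=4
after MOV R7, 5: R7=5
after ADD R1, 17: R1=4+17=21
after OR R1, R0: R1=21|9=29
after ADD R7, 2: R7=5+2=7
CMP R7, 17  (cmp 7,17)
JLT top: taken
after ADD R1, 17: R1=29+17=46
after OR R1, R0: R1=46|9=47
after ADD R7, 2: R7=7+2=9
CMP R7, 17  (cmp 9,17)
JLT top: taken
after ADD R1, 17: R1=47+17=64
after OR R1, R0: R1=64|9=73
after ADD R7, 2: R7=9+2=11
CMP R7, 17  (cmp 11,17)
JLT top: taken
after ADD R1, 17: R1=73+17=90
after OR R1, R0: R1=90|9=91
after ADD R7, 2: R7=11+2=13
CMP R7, 17  (cmp 13,17)
JLT top: taken
after ADD R1, 17: R1=91+17=108
after OR R1, R0: R1=108|9=109
after ADD R7, 2: R7=13+2=15
CMP R7, 17  (cmp 15,17)
JLT top: taken
after ADD R1, 17: R1=109+17=126
after OR R1, R0: R1=126|9=127
after ADD R7, 2: R7=15+2=17
CMP R7, 17  (cmp 17,17)
JLT top: not taken
halt.
Total executed instructions: 34.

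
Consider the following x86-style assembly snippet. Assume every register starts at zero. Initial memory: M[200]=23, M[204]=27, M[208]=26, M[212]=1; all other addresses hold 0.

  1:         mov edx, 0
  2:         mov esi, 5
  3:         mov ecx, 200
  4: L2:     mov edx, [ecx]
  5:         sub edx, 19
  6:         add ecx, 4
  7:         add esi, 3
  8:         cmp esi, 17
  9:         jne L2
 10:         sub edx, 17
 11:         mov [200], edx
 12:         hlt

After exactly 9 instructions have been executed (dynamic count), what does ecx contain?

edx=0
esi=5
ecx=200
edx=M[200]=23
edx=23-19=4
ecx=200+4=204
esi=5+3=8
cmp esi, 17  (cmp 8,17)
jne L2: taken
After step 9: ecx = 204.

204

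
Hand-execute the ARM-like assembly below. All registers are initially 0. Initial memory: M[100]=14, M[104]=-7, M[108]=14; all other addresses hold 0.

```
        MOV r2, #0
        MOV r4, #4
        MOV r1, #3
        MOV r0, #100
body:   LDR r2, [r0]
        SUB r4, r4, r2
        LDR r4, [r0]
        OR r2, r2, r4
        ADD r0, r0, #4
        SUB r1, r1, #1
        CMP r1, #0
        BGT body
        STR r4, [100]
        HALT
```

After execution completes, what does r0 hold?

MOV r2, #0 → r2=0
MOV r4, #4 → r4=4
MOV r1, #3 → r1=3
MOV r0, #100 → r0=100
LDR r2, [r0] → r2=M[100]=14
SUB r4, r4, r2 → r4=4-14=-10
LDR r4, [r0] → r4=M[100]=14
OR r2, r2, r4 → r2=14|14=14
ADD r0, r0, #4 → r0=100+4=104
SUB r1, r1, #1 → r1=3-1=2
CMP r1, #0  (cmp 2,0)
BGT body: taken
LDR r2, [r0] → r2=M[104]=-7
SUB r4, r4, r2 → r4=14-(-7)=21
LDR r4, [r0] → r4=M[104]=-7
OR r2, r2, r4 → r2=(-7)|(-7)=-7
ADD r0, r0, #4 → r0=104+4=108
SUB r1, r1, #1 → r1=2-1=1
CMP r1, #0  (cmp 1,0)
BGT body: taken
LDR r2, [r0] → r2=M[108]=14
SUB r4, r4, r2 → r4=(-7)-14=-21
LDR r4, [r0] → r4=M[108]=14
OR r2, r2, r4 → r2=14|14=14
ADD r0, r0, #4 → r0=108+4=112
SUB r1, r1, #1 → r1=1-1=0
CMP r1, #0  (cmp 0,0)
BGT body: not taken
STR r4, [100] → M[100]=14
halt.

112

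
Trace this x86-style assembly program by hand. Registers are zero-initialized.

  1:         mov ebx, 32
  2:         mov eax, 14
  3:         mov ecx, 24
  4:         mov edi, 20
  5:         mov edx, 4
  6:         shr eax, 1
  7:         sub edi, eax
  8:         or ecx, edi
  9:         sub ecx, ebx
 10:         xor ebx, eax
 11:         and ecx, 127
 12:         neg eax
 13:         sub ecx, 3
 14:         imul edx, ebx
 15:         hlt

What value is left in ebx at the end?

39

mov ebx, 32 → ebx=32
mov eax, 14 → eax=14
mov ecx, 24 → ecx=24
mov edi, 20 → edi=20
mov edx, 4 → edx=4
shr eax, 1 → eax=14>>1=7
sub edi, eax → edi=20-7=13
or ecx, edi → ecx=24|13=29
sub ecx, ebx → ecx=29-32=-3
xor ebx, eax → ebx=32^7=39
and ecx, 127 → ecx=(-3)&127=125
neg eax → eax=-(7)=-7
sub ecx, 3 → ecx=125-3=122
imul edx, ebx → edx=4*39=156
halt.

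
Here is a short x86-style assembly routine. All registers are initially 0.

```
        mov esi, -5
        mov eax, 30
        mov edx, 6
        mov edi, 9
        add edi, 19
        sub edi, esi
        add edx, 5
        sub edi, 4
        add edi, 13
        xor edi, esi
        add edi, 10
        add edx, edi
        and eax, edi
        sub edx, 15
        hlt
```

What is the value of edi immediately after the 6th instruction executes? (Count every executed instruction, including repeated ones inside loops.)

33

esi=-5
eax=30
edx=6
edi=9
edi=9+19=28
edi=28-(-5)=33
After step 6: edi = 33.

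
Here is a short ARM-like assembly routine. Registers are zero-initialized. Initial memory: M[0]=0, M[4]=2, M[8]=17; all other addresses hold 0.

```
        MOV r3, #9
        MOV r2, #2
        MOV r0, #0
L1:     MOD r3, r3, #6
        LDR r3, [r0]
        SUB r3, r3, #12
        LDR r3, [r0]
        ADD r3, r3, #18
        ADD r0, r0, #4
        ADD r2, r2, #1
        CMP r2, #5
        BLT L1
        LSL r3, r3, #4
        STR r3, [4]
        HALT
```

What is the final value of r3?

r3=9
r2=2
r0=0
r3=9%6=3
r3=M[0]=0
r3=0-12=-12
r3=M[0]=0
r3=0+18=18
r0=0+4=4
r2=2+1=3
CMP r2, #5  (cmp 3,5)
BLT L1: taken
r3=18%6=0
r3=M[4]=2
r3=2-12=-10
r3=M[4]=2
r3=2+18=20
r0=4+4=8
r2=3+1=4
CMP r2, #5  (cmp 4,5)
BLT L1: taken
r3=20%6=2
r3=M[8]=17
r3=17-12=5
r3=M[8]=17
r3=17+18=35
r0=8+4=12
r2=4+1=5
CMP r2, #5  (cmp 5,5)
BLT L1: not taken
r3=35<<4=560
STR r3, [4] → M[4]=560
halt.

560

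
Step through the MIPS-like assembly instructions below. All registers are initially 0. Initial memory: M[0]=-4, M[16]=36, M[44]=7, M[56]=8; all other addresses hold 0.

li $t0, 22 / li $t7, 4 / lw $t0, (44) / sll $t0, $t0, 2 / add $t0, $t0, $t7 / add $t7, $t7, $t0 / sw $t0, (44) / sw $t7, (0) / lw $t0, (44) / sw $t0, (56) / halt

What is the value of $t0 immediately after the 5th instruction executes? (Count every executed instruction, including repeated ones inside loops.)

$t0=22
$t7=4
$t0=M[44]=7
$t0=7<<2=28
$t0=28+4=32
After step 5: $t0 = 32.

32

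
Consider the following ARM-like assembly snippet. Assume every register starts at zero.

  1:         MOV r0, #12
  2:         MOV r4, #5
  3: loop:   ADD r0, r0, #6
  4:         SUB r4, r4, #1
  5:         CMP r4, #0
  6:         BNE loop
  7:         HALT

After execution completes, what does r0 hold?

MOV r0, #12 → r0=12
MOV r4, #5 → r4=5
ADD r0, r0, #6 → r0=12+6=18
SUB r4, r4, #1 → r4=5-1=4
CMP r4, #0  (cmp 4,0)
BNE loop: taken
ADD r0, r0, #6 → r0=18+6=24
SUB r4, r4, #1 → r4=4-1=3
CMP r4, #0  (cmp 3,0)
BNE loop: taken
ADD r0, r0, #6 → r0=24+6=30
SUB r4, r4, #1 → r4=3-1=2
CMP r4, #0  (cmp 2,0)
BNE loop: taken
ADD r0, r0, #6 → r0=30+6=36
SUB r4, r4, #1 → r4=2-1=1
CMP r4, #0  (cmp 1,0)
BNE loop: taken
ADD r0, r0, #6 → r0=36+6=42
SUB r4, r4, #1 → r4=1-1=0
CMP r4, #0  (cmp 0,0)
BNE loop: not taken
halt.

42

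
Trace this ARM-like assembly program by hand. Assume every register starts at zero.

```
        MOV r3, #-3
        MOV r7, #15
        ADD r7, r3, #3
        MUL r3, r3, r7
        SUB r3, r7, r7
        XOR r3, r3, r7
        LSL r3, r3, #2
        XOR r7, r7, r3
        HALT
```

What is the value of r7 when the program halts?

0

r3=-3
r7=15
r7=(-3)+3=0
r3=(-3)*0=0
r3=0-0=0
r3=0^0=0
r3=0<<2=0
r7=0^0=0
halt.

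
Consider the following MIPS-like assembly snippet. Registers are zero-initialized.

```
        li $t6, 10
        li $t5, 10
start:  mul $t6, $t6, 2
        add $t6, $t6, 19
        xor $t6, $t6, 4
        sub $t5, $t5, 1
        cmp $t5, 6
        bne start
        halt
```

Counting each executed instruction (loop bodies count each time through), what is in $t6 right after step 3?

20

$t6=10
$t5=10
$t6=10*2=20
After step 3: $t6 = 20.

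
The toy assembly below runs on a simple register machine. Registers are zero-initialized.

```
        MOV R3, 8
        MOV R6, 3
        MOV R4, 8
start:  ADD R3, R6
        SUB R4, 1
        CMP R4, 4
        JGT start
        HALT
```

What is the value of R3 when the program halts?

20

after MOV R3, 8: R3=8
after MOV R6, 3: R6=3
after MOV R4, 8: R4=8
after ADD R3, R6: R3=8+3=11
after SUB R4, 1: R4=8-1=7
CMP R4, 4  (cmp 7,4)
JGT start: taken
after ADD R3, R6: R3=11+3=14
after SUB R4, 1: R4=7-1=6
CMP R4, 4  (cmp 6,4)
JGT start: taken
after ADD R3, R6: R3=14+3=17
after SUB R4, 1: R4=6-1=5
CMP R4, 4  (cmp 5,4)
JGT start: taken
after ADD R3, R6: R3=17+3=20
after SUB R4, 1: R4=5-1=4
CMP R4, 4  (cmp 4,4)
JGT start: not taken
halt.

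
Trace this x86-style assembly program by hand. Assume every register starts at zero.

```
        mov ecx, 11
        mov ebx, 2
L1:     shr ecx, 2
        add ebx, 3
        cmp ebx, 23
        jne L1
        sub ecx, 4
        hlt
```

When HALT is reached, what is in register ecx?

mov ecx, 11 → ecx=11
mov ebx, 2 → ebx=2
shr ecx, 2 → ecx=11>>2=2
add ebx, 3 → ebx=2+3=5
cmp ebx, 23  (cmp 5,23)
jne L1: taken
shr ecx, 2 → ecx=2>>2=0
add ebx, 3 → ebx=5+3=8
cmp ebx, 23  (cmp 8,23)
jne L1: taken
shr ecx, 2 → ecx=0>>2=0
add ebx, 3 → ebx=8+3=11
cmp ebx, 23  (cmp 11,23)
jne L1: taken
shr ecx, 2 → ecx=0>>2=0
add ebx, 3 → ebx=11+3=14
cmp ebx, 23  (cmp 14,23)
jne L1: taken
shr ecx, 2 → ecx=0>>2=0
add ebx, 3 → ebx=14+3=17
cmp ebx, 23  (cmp 17,23)
jne L1: taken
shr ecx, 2 → ecx=0>>2=0
add ebx, 3 → ebx=17+3=20
cmp ebx, 23  (cmp 20,23)
jne L1: taken
shr ecx, 2 → ecx=0>>2=0
add ebx, 3 → ebx=20+3=23
cmp ebx, 23  (cmp 23,23)
jne L1: not taken
sub ecx, 4 → ecx=0-4=-4
halt.

-4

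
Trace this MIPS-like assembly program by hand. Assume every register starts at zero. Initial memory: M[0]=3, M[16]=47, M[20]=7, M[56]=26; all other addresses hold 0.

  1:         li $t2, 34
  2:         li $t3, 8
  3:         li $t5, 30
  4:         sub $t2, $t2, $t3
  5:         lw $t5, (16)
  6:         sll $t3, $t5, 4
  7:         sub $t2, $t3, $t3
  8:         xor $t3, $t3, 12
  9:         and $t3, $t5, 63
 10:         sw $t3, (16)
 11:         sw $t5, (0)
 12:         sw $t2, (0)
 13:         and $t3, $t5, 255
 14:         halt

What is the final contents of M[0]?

0

$t2=34
$t3=8
$t5=30
$t2=34-8=26
$t5=M[16]=47
$t3=47<<4=752
$t2=752-752=0
$t3=752^12=764
$t3=47&63=47
sw $t3, (16) → M[16]=47
sw $t5, (0) → M[0]=47
sw $t2, (0) → M[0]=0
$t3=47&255=47
halt.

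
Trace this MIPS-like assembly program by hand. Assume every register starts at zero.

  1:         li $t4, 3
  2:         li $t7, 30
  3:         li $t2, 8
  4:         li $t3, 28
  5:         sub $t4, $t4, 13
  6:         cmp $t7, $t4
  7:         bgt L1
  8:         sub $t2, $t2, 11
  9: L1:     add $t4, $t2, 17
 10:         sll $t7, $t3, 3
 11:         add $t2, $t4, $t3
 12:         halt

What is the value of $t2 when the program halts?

53

after li $t4, 3: $t4=3
after li $t7, 30: $t7=30
after li $t2, 8: $t2=8
after li $t3, 28: $t3=28
after sub $t4, $t4, 13: $t4=3-13=-10
cmp $t7, $t4  (cmp 30,-10)
bgt L1: taken
after add $t4, $t2, 17: $t4=8+17=25
after sll $t7, $t3, 3: $t7=28<<3=224
after add $t2, $t4, $t3: $t2=25+28=53
halt.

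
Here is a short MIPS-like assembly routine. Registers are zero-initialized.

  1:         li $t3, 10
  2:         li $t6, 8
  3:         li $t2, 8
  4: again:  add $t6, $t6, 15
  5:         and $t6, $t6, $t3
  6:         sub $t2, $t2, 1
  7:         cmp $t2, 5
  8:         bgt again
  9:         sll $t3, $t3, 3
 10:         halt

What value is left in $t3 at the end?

80

$t3=10
$t6=8
$t2=8
$t6=8+15=23
$t6=23&10=2
$t2=8-1=7
cmp $t2, 5  (cmp 7,5)
bgt again: taken
$t6=2+15=17
$t6=17&10=0
$t2=7-1=6
cmp $t2, 5  (cmp 6,5)
bgt again: taken
$t6=0+15=15
$t6=15&10=10
$t2=6-1=5
cmp $t2, 5  (cmp 5,5)
bgt again: not taken
$t3=10<<3=80
halt.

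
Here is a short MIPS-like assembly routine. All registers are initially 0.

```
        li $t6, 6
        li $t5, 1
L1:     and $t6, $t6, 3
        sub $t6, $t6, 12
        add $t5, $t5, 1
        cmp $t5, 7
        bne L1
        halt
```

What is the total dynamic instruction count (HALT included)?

33

li $t6, 6 → $t6=6
li $t5, 1 → $t5=1
and $t6, $t6, 3 → $t6=6&3=2
sub $t6, $t6, 12 → $t6=2-12=-10
add $t5, $t5, 1 → $t5=1+1=2
cmp $t5, 7  (cmp 2,7)
bne L1: taken
and $t6, $t6, 3 → $t6=(-10)&3=2
sub $t6, $t6, 12 → $t6=2-12=-10
add $t5, $t5, 1 → $t5=2+1=3
cmp $t5, 7  (cmp 3,7)
bne L1: taken
and $t6, $t6, 3 → $t6=(-10)&3=2
sub $t6, $t6, 12 → $t6=2-12=-10
add $t5, $t5, 1 → $t5=3+1=4
cmp $t5, 7  (cmp 4,7)
bne L1: taken
and $t6, $t6, 3 → $t6=(-10)&3=2
sub $t6, $t6, 12 → $t6=2-12=-10
add $t5, $t5, 1 → $t5=4+1=5
cmp $t5, 7  (cmp 5,7)
bne L1: taken
and $t6, $t6, 3 → $t6=(-10)&3=2
sub $t6, $t6, 12 → $t6=2-12=-10
add $t5, $t5, 1 → $t5=5+1=6
cmp $t5, 7  (cmp 6,7)
bne L1: taken
and $t6, $t6, 3 → $t6=(-10)&3=2
sub $t6, $t6, 12 → $t6=2-12=-10
add $t5, $t5, 1 → $t5=6+1=7
cmp $t5, 7  (cmp 7,7)
bne L1: not taken
halt.
Total executed instructions: 33.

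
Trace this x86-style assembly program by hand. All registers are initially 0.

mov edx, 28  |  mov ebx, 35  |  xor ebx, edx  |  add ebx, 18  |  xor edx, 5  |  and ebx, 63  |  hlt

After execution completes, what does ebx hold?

edx=28
ebx=35
ebx=35^28=63
ebx=63+18=81
edx=28^5=25
ebx=81&63=17
halt.

17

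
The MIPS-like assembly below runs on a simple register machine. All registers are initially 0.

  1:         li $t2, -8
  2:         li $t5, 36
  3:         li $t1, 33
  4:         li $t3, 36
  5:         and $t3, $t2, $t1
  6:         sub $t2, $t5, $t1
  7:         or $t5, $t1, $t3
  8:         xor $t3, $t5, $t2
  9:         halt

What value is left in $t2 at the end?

li $t2, -8 → $t2=-8
li $t5, 36 → $t5=36
li $t1, 33 → $t1=33
li $t3, 36 → $t3=36
and $t3, $t2, $t1 → $t3=(-8)&33=32
sub $t2, $t5, $t1 → $t2=36-33=3
or $t5, $t1, $t3 → $t5=33|32=33
xor $t3, $t5, $t2 → $t3=33^3=34
halt.

3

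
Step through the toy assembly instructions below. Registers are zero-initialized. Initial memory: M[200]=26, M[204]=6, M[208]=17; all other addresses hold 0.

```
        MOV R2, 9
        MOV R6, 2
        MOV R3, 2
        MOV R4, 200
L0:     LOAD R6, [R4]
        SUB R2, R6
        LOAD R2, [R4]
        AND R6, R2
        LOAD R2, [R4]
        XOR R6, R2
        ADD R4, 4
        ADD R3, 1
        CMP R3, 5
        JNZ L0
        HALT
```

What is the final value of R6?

R2=9
R6=2
R3=2
R4=200
R6=M[200]=26
R2=9-26=-17
R2=M[200]=26
R6=26&26=26
R2=M[200]=26
R6=26^26=0
R4=200+4=204
R3=2+1=3
CMP R3, 5  (cmp 3,5)
JNZ L0: taken
R6=M[204]=6
R2=26-6=20
R2=M[204]=6
R6=6&6=6
R2=M[204]=6
R6=6^6=0
R4=204+4=208
R3=3+1=4
CMP R3, 5  (cmp 4,5)
JNZ L0: taken
R6=M[208]=17
R2=6-17=-11
R2=M[208]=17
R6=17&17=17
R2=M[208]=17
R6=17^17=0
R4=208+4=212
R3=4+1=5
CMP R3, 5  (cmp 5,5)
JNZ L0: not taken
halt.

0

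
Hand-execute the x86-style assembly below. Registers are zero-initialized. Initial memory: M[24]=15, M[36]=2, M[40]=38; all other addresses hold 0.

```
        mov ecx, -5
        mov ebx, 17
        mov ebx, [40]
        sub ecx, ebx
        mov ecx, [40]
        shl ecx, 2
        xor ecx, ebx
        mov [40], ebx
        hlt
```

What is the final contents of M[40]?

ecx=-5
ebx=17
ebx=M[40]=38
ecx=(-5)-38=-43
ecx=M[40]=38
ecx=38<<2=152
ecx=152^38=190
mov [40], ebx → M[40]=38
halt.

38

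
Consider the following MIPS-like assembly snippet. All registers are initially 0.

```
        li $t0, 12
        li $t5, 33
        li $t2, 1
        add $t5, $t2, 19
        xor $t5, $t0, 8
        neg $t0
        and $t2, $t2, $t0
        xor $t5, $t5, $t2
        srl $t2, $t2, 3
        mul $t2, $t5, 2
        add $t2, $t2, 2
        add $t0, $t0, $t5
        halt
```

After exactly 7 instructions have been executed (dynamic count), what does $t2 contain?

li $t0, 12 → $t0=12
li $t5, 33 → $t5=33
li $t2, 1 → $t2=1
add $t5, $t2, 19 → $t5=1+19=20
xor $t5, $t0, 8 → $t5=12^8=4
neg $t0 → $t0=-(12)=-12
and $t2, $t2, $t0 → $t2=1&(-12)=0
After step 7: $t2 = 0.

0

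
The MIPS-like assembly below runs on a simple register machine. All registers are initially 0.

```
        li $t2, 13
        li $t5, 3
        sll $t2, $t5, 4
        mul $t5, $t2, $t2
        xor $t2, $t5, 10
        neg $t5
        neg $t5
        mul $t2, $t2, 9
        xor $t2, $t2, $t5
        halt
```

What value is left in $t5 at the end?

2304

after li $t2, 13: $t2=13
after li $t5, 3: $t5=3
after sll $t2, $t5, 4: $t2=3<<4=48
after mul $t5, $t2, $t2: $t5=48*48=2304
after xor $t2, $t5, 10: $t2=2304^10=2314
after neg $t5: $t5=-(2304)=-2304
after neg $t5: $t5=-(-2304)=2304
after mul $t2, $t2, 9: $t2=2314*9=20826
after xor $t2, $t2, $t5: $t2=20826^2304=22618
halt.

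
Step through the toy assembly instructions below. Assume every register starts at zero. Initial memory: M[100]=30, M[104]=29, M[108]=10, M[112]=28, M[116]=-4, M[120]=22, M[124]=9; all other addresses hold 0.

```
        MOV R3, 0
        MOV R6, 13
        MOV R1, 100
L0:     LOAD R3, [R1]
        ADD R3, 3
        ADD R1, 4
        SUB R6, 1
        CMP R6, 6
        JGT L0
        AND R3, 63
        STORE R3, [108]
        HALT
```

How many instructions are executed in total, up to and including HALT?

MOV R3, 0 → R3=0
MOV R6, 13 → R6=13
MOV R1, 100 → R1=100
LOAD R3, [R1] → R3=M[100]=30
ADD R3, 3 → R3=30+3=33
ADD R1, 4 → R1=100+4=104
SUB R6, 1 → R6=13-1=12
CMP R6, 6  (cmp 12,6)
JGT L0: taken
LOAD R3, [R1] → R3=M[104]=29
ADD R3, 3 → R3=29+3=32
ADD R1, 4 → R1=104+4=108
SUB R6, 1 → R6=12-1=11
CMP R6, 6  (cmp 11,6)
JGT L0: taken
LOAD R3, [R1] → R3=M[108]=10
ADD R3, 3 → R3=10+3=13
ADD R1, 4 → R1=108+4=112
SUB R6, 1 → R6=11-1=10
CMP R6, 6  (cmp 10,6)
JGT L0: taken
LOAD R3, [R1] → R3=M[112]=28
ADD R3, 3 → R3=28+3=31
ADD R1, 4 → R1=112+4=116
SUB R6, 1 → R6=10-1=9
CMP R6, 6  (cmp 9,6)
JGT L0: taken
LOAD R3, [R1] → R3=M[116]=-4
ADD R3, 3 → R3=(-4)+3=-1
ADD R1, 4 → R1=116+4=120
SUB R6, 1 → R6=9-1=8
CMP R6, 6  (cmp 8,6)
JGT L0: taken
LOAD R3, [R1] → R3=M[120]=22
ADD R3, 3 → R3=22+3=25
ADD R1, 4 → R1=120+4=124
SUB R6, 1 → R6=8-1=7
CMP R6, 6  (cmp 7,6)
JGT L0: taken
LOAD R3, [R1] → R3=M[124]=9
ADD R3, 3 → R3=9+3=12
ADD R1, 4 → R1=124+4=128
SUB R6, 1 → R6=7-1=6
CMP R6, 6  (cmp 6,6)
JGT L0: not taken
AND R3, 63 → R3=12&63=12
STORE R3, [108] → M[108]=12
halt.
Total executed instructions: 48.

48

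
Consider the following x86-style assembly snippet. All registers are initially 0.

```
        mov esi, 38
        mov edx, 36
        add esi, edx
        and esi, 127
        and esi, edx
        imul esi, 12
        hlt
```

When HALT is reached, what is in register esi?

esi=38
edx=36
esi=38+36=74
esi=74&127=74
esi=74&36=0
esi=0*12=0
halt.

0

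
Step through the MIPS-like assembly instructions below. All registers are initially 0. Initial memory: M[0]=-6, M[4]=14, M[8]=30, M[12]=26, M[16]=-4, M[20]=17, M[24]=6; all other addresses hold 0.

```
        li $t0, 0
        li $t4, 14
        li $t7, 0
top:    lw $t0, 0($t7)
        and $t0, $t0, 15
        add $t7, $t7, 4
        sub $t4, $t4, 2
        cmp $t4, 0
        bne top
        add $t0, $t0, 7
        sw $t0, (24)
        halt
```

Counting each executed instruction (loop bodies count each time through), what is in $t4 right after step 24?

li $t0, 0 → $t0=0
li $t4, 14 → $t4=14
li $t7, 0 → $t7=0
lw $t0, 0($t7) → $t0=M[0]=-6
and $t0, $t0, 15 → $t0=(-6)&15=10
add $t7, $t7, 4 → $t7=0+4=4
sub $t4, $t4, 2 → $t4=14-2=12
cmp $t4, 0  (cmp 12,0)
bne top: taken
lw $t0, 0($t7) → $t0=M[4]=14
and $t0, $t0, 15 → $t0=14&15=14
add $t7, $t7, 4 → $t7=4+4=8
sub $t4, $t4, 2 → $t4=12-2=10
cmp $t4, 0  (cmp 10,0)
bne top: taken
lw $t0, 0($t7) → $t0=M[8]=30
and $t0, $t0, 15 → $t0=30&15=14
add $t7, $t7, 4 → $t7=8+4=12
sub $t4, $t4, 2 → $t4=10-2=8
cmp $t4, 0  (cmp 8,0)
bne top: taken
lw $t0, 0($t7) → $t0=M[12]=26
and $t0, $t0, 15 → $t0=26&15=10
add $t7, $t7, 4 → $t7=12+4=16
After step 24: $t4 = 8.

8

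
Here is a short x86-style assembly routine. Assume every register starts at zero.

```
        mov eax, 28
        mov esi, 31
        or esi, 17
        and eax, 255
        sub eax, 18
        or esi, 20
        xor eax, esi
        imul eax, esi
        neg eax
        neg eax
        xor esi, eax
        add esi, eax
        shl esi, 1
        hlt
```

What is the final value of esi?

after mov eax, 28: eax=28
after mov esi, 31: esi=31
after or esi, 17: esi=31|17=31
after and eax, 255: eax=28&255=28
after sub eax, 18: eax=28-18=10
after or esi, 20: esi=31|20=31
after xor eax, esi: eax=10^31=21
after imul eax, esi: eax=21*31=651
after neg eax: eax=-(651)=-651
after neg eax: eax=-(-651)=651
after xor esi, eax: esi=31^651=660
after add esi, eax: esi=660+651=1311
after shl esi, 1: esi=1311<<1=2622
halt.

2622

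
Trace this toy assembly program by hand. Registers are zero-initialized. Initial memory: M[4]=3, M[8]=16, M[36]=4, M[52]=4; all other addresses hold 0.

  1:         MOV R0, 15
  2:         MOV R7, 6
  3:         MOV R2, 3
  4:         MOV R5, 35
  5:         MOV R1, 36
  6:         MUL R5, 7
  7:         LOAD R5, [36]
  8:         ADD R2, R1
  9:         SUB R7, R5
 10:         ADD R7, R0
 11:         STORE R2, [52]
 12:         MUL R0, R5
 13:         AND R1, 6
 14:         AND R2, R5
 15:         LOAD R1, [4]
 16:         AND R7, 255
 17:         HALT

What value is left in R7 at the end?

MOV R0, 15 → R0=15
MOV R7, 6 → R7=6
MOV R2, 3 → R2=3
MOV R5, 35 → R5=35
MOV R1, 36 → R1=36
MUL R5, 7 → R5=35*7=245
LOAD R5, [36] → R5=M[36]=4
ADD R2, R1 → R2=3+36=39
SUB R7, R5 → R7=6-4=2
ADD R7, R0 → R7=2+15=17
STORE R2, [52] → M[52]=39
MUL R0, R5 → R0=15*4=60
AND R1, 6 → R1=36&6=4
AND R2, R5 → R2=39&4=4
LOAD R1, [4] → R1=M[4]=3
AND R7, 255 → R7=17&255=17
halt.

17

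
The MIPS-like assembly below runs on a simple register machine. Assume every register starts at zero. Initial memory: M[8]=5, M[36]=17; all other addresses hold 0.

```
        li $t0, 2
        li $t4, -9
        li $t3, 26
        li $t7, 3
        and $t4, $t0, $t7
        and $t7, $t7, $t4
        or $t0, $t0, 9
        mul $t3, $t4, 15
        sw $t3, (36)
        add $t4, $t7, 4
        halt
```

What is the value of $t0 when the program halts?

11

$t0=2
$t4=-9
$t3=26
$t7=3
$t4=2&3=2
$t7=3&2=2
$t0=2|9=11
$t3=2*15=30
sw $t3, (36) → M[36]=30
$t4=2+4=6
halt.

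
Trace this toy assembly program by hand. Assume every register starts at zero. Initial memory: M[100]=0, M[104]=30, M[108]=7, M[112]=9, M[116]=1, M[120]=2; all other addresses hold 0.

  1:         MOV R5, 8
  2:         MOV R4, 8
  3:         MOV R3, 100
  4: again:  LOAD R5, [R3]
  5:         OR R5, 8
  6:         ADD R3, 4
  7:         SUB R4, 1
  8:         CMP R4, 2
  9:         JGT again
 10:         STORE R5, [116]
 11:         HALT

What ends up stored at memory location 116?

10

R5=8
R4=8
R3=100
R5=M[100]=0
R5=0|8=8
R3=100+4=104
R4=8-1=7
CMP R4, 2  (cmp 7,2)
JGT again: taken
R5=M[104]=30
R5=30|8=30
R3=104+4=108
R4=7-1=6
CMP R4, 2  (cmp 6,2)
JGT again: taken
R5=M[108]=7
R5=7|8=15
R3=108+4=112
R4=6-1=5
CMP R4, 2  (cmp 5,2)
JGT again: taken
R5=M[112]=9
R5=9|8=9
R3=112+4=116
R4=5-1=4
CMP R4, 2  (cmp 4,2)
JGT again: taken
R5=M[116]=1
R5=1|8=9
R3=116+4=120
R4=4-1=3
CMP R4, 2  (cmp 3,2)
JGT again: taken
R5=M[120]=2
R5=2|8=10
R3=120+4=124
R4=3-1=2
CMP R4, 2  (cmp 2,2)
JGT again: not taken
STORE R5, [116] → M[116]=10
halt.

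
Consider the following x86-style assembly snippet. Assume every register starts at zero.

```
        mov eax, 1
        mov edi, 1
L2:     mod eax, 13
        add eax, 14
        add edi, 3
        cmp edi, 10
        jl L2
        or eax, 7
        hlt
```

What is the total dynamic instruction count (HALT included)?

eax=1
edi=1
eax=1%13=1
eax=1+14=15
edi=1+3=4
cmp edi, 10  (cmp 4,10)
jl L2: taken
eax=15%13=2
eax=2+14=16
edi=4+3=7
cmp edi, 10  (cmp 7,10)
jl L2: taken
eax=16%13=3
eax=3+14=17
edi=7+3=10
cmp edi, 10  (cmp 10,10)
jl L2: not taken
eax=17|7=23
halt.
Total executed instructions: 19.

19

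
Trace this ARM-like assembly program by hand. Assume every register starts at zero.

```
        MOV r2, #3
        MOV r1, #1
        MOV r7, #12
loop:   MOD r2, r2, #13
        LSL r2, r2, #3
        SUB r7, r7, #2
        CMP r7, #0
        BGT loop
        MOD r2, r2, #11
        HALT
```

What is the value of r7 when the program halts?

0

r2=3
r1=1
r7=12
r2=3%13=3
r2=3<<3=24
r7=12-2=10
CMP r7, #0  (cmp 10,0)
BGT loop: taken
r2=24%13=11
r2=11<<3=88
r7=10-2=8
CMP r7, #0  (cmp 8,0)
BGT loop: taken
r2=88%13=10
r2=10<<3=80
r7=8-2=6
CMP r7, #0  (cmp 6,0)
BGT loop: taken
r2=80%13=2
r2=2<<3=16
r7=6-2=4
CMP r7, #0  (cmp 4,0)
BGT loop: taken
r2=16%13=3
r2=3<<3=24
r7=4-2=2
CMP r7, #0  (cmp 2,0)
BGT loop: taken
r2=24%13=11
r2=11<<3=88
r7=2-2=0
CMP r7, #0  (cmp 0,0)
BGT loop: not taken
r2=88%11=0
halt.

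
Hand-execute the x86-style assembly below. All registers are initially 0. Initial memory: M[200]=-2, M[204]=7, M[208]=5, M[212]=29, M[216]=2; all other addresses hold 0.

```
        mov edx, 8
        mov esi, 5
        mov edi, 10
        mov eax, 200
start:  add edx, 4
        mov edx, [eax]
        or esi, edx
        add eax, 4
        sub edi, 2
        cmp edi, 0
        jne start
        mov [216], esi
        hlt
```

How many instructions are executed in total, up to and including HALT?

41

mov edx, 8 → edx=8
mov esi, 5 → esi=5
mov edi, 10 → edi=10
mov eax, 200 → eax=200
add edx, 4 → edx=8+4=12
mov edx, [eax] → edx=M[200]=-2
or esi, edx → esi=5|(-2)=-1
add eax, 4 → eax=200+4=204
sub edi, 2 → edi=10-2=8
cmp edi, 0  (cmp 8,0)
jne start: taken
add edx, 4 → edx=(-2)+4=2
mov edx, [eax] → edx=M[204]=7
or esi, edx → esi=(-1)|7=-1
add eax, 4 → eax=204+4=208
sub edi, 2 → edi=8-2=6
cmp edi, 0  (cmp 6,0)
jne start: taken
add edx, 4 → edx=7+4=11
mov edx, [eax] → edx=M[208]=5
or esi, edx → esi=(-1)|5=-1
add eax, 4 → eax=208+4=212
sub edi, 2 → edi=6-2=4
cmp edi, 0  (cmp 4,0)
jne start: taken
add edx, 4 → edx=5+4=9
mov edx, [eax] → edx=M[212]=29
or esi, edx → esi=(-1)|29=-1
add eax, 4 → eax=212+4=216
sub edi, 2 → edi=4-2=2
cmp edi, 0  (cmp 2,0)
jne start: taken
add edx, 4 → edx=29+4=33
mov edx, [eax] → edx=M[216]=2
or esi, edx → esi=(-1)|2=-1
add eax, 4 → eax=216+4=220
sub edi, 2 → edi=2-2=0
cmp edi, 0  (cmp 0,0)
jne start: not taken
mov [216], esi → M[216]=-1
halt.
Total executed instructions: 41.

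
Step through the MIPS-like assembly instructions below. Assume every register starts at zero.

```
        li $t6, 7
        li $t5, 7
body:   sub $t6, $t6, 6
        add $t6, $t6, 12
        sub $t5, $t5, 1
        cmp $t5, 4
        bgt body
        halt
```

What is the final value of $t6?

25

after li $t6, 7: $t6=7
after li $t5, 7: $t5=7
after sub $t6, $t6, 6: $t6=7-6=1
after add $t6, $t6, 12: $t6=1+12=13
after sub $t5, $t5, 1: $t5=7-1=6
cmp $t5, 4  (cmp 6,4)
bgt body: taken
after sub $t6, $t6, 6: $t6=13-6=7
after add $t6, $t6, 12: $t6=7+12=19
after sub $t5, $t5, 1: $t5=6-1=5
cmp $t5, 4  (cmp 5,4)
bgt body: taken
after sub $t6, $t6, 6: $t6=19-6=13
after add $t6, $t6, 12: $t6=13+12=25
after sub $t5, $t5, 1: $t5=5-1=4
cmp $t5, 4  (cmp 4,4)
bgt body: not taken
halt.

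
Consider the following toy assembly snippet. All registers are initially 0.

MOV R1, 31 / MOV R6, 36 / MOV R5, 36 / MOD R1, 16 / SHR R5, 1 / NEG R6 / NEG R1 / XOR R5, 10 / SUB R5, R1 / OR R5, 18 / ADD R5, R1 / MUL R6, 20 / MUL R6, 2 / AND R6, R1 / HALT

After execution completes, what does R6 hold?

-1440

MOV R1, 31 → R1=31
MOV R6, 36 → R6=36
MOV R5, 36 → R5=36
MOD R1, 16 → R1=31%16=15
SHR R5, 1 → R5=36>>1=18
NEG R6 → R6=-(36)=-36
NEG R1 → R1=-(15)=-15
XOR R5, 10 → R5=18^10=24
SUB R5, R1 → R5=24-(-15)=39
OR R5, 18 → R5=39|18=55
ADD R5, R1 → R5=55+(-15)=40
MUL R6, 20 → R6=(-36)*20=-720
MUL R6, 2 → R6=(-720)*2=-1440
AND R6, R1 → R6=(-1440)&(-15)=-1440
halt.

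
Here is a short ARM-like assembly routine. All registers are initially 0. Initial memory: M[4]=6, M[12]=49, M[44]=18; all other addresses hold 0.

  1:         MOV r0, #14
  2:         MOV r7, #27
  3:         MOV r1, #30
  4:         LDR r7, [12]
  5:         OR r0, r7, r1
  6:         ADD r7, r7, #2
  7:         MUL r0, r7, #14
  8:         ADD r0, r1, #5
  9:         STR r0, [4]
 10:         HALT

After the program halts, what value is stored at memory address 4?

35

MOV r0, #14 → r0=14
MOV r7, #27 → r7=27
MOV r1, #30 → r1=30
LDR r7, [12] → r7=M[12]=49
OR r0, r7, r1 → r0=49|30=63
ADD r7, r7, #2 → r7=49+2=51
MUL r0, r7, #14 → r0=51*14=714
ADD r0, r1, #5 → r0=30+5=35
STR r0, [4] → M[4]=35
halt.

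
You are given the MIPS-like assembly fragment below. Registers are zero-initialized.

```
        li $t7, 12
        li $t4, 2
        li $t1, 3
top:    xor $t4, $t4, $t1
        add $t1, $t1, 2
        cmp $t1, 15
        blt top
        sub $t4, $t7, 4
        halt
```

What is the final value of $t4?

8

$t7=12
$t4=2
$t1=3
$t4=2^3=1
$t1=3+2=5
cmp $t1, 15  (cmp 5,15)
blt top: taken
$t4=1^5=4
$t1=5+2=7
cmp $t1, 15  (cmp 7,15)
blt top: taken
$t4=4^7=3
$t1=7+2=9
cmp $t1, 15  (cmp 9,15)
blt top: taken
$t4=3^9=10
$t1=9+2=11
cmp $t1, 15  (cmp 11,15)
blt top: taken
$t4=10^11=1
$t1=11+2=13
cmp $t1, 15  (cmp 13,15)
blt top: taken
$t4=1^13=12
$t1=13+2=15
cmp $t1, 15  (cmp 15,15)
blt top: not taken
$t4=12-4=8
halt.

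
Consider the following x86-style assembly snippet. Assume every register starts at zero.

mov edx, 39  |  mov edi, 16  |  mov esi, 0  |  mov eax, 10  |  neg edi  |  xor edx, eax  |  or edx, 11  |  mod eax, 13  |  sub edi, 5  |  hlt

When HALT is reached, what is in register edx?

edx=39
edi=16
esi=0
eax=10
edi=-(16)=-16
edx=39^10=45
edx=45|11=47
eax=10%13=10
edi=(-16)-5=-21
halt.

47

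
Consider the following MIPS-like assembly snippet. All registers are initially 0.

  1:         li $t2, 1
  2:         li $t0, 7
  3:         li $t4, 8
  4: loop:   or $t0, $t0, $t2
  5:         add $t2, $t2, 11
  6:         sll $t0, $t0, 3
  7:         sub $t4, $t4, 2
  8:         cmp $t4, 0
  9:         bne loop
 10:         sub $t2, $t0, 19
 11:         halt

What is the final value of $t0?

li $t2, 1 → $t2=1
li $t0, 7 → $t0=7
li $t4, 8 → $t4=8
or $t0, $t0, $t2 → $t0=7|1=7
add $t2, $t2, 11 → $t2=1+11=12
sll $t0, $t0, 3 → $t0=7<<3=56
sub $t4, $t4, 2 → $t4=8-2=6
cmp $t4, 0  (cmp 6,0)
bne loop: taken
or $t0, $t0, $t2 → $t0=56|12=60
add $t2, $t2, 11 → $t2=12+11=23
sll $t0, $t0, 3 → $t0=60<<3=480
sub $t4, $t4, 2 → $t4=6-2=4
cmp $t4, 0  (cmp 4,0)
bne loop: taken
or $t0, $t0, $t2 → $t0=480|23=503
add $t2, $t2, 11 → $t2=23+11=34
sll $t0, $t0, 3 → $t0=503<<3=4024
sub $t4, $t4, 2 → $t4=4-2=2
cmp $t4, 0  (cmp 2,0)
bne loop: taken
or $t0, $t0, $t2 → $t0=4024|34=4026
add $t2, $t2, 11 → $t2=34+11=45
sll $t0, $t0, 3 → $t0=4026<<3=32208
sub $t4, $t4, 2 → $t4=2-2=0
cmp $t4, 0  (cmp 0,0)
bne loop: not taken
sub $t2, $t0, 19 → $t2=32208-19=32189
halt.

32208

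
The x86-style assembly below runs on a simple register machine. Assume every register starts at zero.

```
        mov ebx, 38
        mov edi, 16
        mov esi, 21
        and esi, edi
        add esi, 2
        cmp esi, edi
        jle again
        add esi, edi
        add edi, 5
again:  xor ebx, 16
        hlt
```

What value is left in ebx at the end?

ebx=38
edi=16
esi=21
esi=21&16=16
esi=16+2=18
cmp esi, edi  (cmp 18,16)
jle again: not taken
esi=18+16=34
edi=16+5=21
ebx=38^16=54
halt.

54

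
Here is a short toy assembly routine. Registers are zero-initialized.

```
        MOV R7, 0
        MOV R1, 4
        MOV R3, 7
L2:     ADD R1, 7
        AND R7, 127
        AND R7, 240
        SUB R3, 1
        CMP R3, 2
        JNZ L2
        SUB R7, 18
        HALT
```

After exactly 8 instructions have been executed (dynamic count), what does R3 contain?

6

after MOV R7, 0: R7=0
after MOV R1, 4: R1=4
after MOV R3, 7: R3=7
after ADD R1, 7: R1=4+7=11
after AND R7, 127: R7=0&127=0
after AND R7, 240: R7=0&240=0
after SUB R3, 1: R3=7-1=6
CMP R3, 2  (cmp 6,2)
After step 8: R3 = 6.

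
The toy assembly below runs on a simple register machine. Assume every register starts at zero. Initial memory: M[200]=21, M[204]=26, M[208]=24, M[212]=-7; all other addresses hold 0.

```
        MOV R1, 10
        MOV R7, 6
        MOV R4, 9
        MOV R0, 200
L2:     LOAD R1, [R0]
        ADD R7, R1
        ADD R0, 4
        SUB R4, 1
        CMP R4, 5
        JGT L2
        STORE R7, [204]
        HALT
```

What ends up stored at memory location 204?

70

R1=10
R7=6
R4=9
R0=200
R1=M[200]=21
R7=6+21=27
R0=200+4=204
R4=9-1=8
CMP R4, 5  (cmp 8,5)
JGT L2: taken
R1=M[204]=26
R7=27+26=53
R0=204+4=208
R4=8-1=7
CMP R4, 5  (cmp 7,5)
JGT L2: taken
R1=M[208]=24
R7=53+24=77
R0=208+4=212
R4=7-1=6
CMP R4, 5  (cmp 6,5)
JGT L2: taken
R1=M[212]=-7
R7=77+(-7)=70
R0=212+4=216
R4=6-1=5
CMP R4, 5  (cmp 5,5)
JGT L2: not taken
STORE R7, [204] → M[204]=70
halt.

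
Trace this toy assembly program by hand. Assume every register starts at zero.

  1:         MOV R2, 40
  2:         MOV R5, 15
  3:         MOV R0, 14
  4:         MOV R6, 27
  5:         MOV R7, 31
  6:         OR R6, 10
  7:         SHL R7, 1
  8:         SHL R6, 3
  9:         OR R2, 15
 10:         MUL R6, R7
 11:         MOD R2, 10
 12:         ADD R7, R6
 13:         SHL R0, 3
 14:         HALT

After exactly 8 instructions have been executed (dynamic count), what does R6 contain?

R2=40
R5=15
R0=14
R6=27
R7=31
R6=27|10=27
R7=31<<1=62
R6=27<<3=216
After step 8: R6 = 216.

216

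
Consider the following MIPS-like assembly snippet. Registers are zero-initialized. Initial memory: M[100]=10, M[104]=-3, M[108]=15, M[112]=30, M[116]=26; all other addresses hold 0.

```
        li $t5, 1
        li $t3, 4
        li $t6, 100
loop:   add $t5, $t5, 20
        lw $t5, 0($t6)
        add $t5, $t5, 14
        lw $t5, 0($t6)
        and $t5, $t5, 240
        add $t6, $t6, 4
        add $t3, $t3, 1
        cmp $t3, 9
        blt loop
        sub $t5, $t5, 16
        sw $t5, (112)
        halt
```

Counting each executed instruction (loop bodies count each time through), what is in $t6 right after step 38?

li $t5, 1 → $t5=1
li $t3, 4 → $t3=4
li $t6, 100 → $t6=100
add $t5, $t5, 20 → $t5=1+20=21
lw $t5, 0($t6) → $t5=M[100]=10
add $t5, $t5, 14 → $t5=10+14=24
lw $t5, 0($t6) → $t5=M[100]=10
and $t5, $t5, 240 → $t5=10&240=0
add $t6, $t6, 4 → $t6=100+4=104
add $t3, $t3, 1 → $t3=4+1=5
cmp $t3, 9  (cmp 5,9)
blt loop: taken
add $t5, $t5, 20 → $t5=0+20=20
lw $t5, 0($t6) → $t5=M[104]=-3
add $t5, $t5, 14 → $t5=(-3)+14=11
lw $t5, 0($t6) → $t5=M[104]=-3
and $t5, $t5, 240 → $t5=(-3)&240=240
add $t6, $t6, 4 → $t6=104+4=108
add $t3, $t3, 1 → $t3=5+1=6
cmp $t3, 9  (cmp 6,9)
blt loop: taken
add $t5, $t5, 20 → $t5=240+20=260
lw $t5, 0($t6) → $t5=M[108]=15
add $t5, $t5, 14 → $t5=15+14=29
lw $t5, 0($t6) → $t5=M[108]=15
and $t5, $t5, 240 → $t5=15&240=0
add $t6, $t6, 4 → $t6=108+4=112
add $t3, $t3, 1 → $t3=6+1=7
cmp $t3, 9  (cmp 7,9)
blt loop: taken
add $t5, $t5, 20 → $t5=0+20=20
lw $t5, 0($t6) → $t5=M[112]=30
add $t5, $t5, 14 → $t5=30+14=44
lw $t5, 0($t6) → $t5=M[112]=30
and $t5, $t5, 240 → $t5=30&240=16
add $t6, $t6, 4 → $t6=112+4=116
add $t3, $t3, 1 → $t3=7+1=8
cmp $t3, 9  (cmp 8,9)
After step 38: $t6 = 116.

116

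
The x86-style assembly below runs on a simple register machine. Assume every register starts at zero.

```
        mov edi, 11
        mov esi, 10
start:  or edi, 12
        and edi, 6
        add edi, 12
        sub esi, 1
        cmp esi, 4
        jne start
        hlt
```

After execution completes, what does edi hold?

after mov edi, 11: edi=11
after mov esi, 10: esi=10
after or edi, 12: edi=11|12=15
after and edi, 6: edi=15&6=6
after add edi, 12: edi=6+12=18
after sub esi, 1: esi=10-1=9
cmp esi, 4  (cmp 9,4)
jne start: taken
after or edi, 12: edi=18|12=30
after and edi, 6: edi=30&6=6
after add edi, 12: edi=6+12=18
after sub esi, 1: esi=9-1=8
cmp esi, 4  (cmp 8,4)
jne start: taken
after or edi, 12: edi=18|12=30
after and edi, 6: edi=30&6=6
after add edi, 12: edi=6+12=18
after sub esi, 1: esi=8-1=7
cmp esi, 4  (cmp 7,4)
jne start: taken
after or edi, 12: edi=18|12=30
after and edi, 6: edi=30&6=6
after add edi, 12: edi=6+12=18
after sub esi, 1: esi=7-1=6
cmp esi, 4  (cmp 6,4)
jne start: taken
after or edi, 12: edi=18|12=30
after and edi, 6: edi=30&6=6
after add edi, 12: edi=6+12=18
after sub esi, 1: esi=6-1=5
cmp esi, 4  (cmp 5,4)
jne start: taken
after or edi, 12: edi=18|12=30
after and edi, 6: edi=30&6=6
after add edi, 12: edi=6+12=18
after sub esi, 1: esi=5-1=4
cmp esi, 4  (cmp 4,4)
jne start: not taken
halt.

18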